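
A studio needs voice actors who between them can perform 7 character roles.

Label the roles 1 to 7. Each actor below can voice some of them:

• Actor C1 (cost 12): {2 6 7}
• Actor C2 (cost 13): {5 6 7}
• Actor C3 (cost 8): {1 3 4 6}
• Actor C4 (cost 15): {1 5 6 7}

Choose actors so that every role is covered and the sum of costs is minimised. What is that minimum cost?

33

C1, C2, C3 together cover every role (C1 ∪ C2 ∪ C3 = {1, 2, 3, 4, 5, 6, 7}); total cost 12 + 13 + 8 = 33.
No covering selection has total cost below 33.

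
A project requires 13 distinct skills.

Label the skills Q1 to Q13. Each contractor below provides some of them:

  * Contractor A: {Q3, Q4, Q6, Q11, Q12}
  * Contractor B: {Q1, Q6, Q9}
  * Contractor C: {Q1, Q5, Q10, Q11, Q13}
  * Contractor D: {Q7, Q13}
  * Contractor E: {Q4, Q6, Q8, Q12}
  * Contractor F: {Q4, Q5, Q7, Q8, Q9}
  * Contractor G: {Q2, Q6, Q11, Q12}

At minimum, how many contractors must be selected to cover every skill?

4

A and C and F and G together: A ∪ C ∪ F ∪ G = {Q1, Q2, Q3, Q4, Q5, Q6, Q7, Q8, Q9, Q10, Q11, Q12, Q13} — every skill is covered.
No 3 of the 7 contractors cover everything (all 35 combinations miss at least one skill), so 4 is optimal.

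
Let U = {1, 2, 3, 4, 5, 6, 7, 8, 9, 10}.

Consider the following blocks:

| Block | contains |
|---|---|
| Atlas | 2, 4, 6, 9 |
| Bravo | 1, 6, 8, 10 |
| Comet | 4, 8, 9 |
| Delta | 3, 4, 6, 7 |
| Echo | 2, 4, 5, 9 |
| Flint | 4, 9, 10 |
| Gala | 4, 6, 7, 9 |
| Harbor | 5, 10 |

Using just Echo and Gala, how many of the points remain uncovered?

Union of Echo, Gala = {2, 4, 5, 6, 7, 9}.
Not covered: 1, 3, 8, 10 — 4 points.

4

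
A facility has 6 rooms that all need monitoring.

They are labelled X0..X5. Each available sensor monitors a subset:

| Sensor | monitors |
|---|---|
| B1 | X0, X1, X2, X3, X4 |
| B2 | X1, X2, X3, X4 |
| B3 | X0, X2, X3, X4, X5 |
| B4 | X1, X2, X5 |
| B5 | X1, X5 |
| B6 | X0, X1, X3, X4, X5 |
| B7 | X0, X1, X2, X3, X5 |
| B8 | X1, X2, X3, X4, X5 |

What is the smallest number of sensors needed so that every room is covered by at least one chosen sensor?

2

B1 and B6 together: B1 ∪ B6 = {X0, X1, X2, X3, X4, X5} — every room is covered.
No single sensor has all 6 rooms (the largest, B1, has 5), so 2 is optimal.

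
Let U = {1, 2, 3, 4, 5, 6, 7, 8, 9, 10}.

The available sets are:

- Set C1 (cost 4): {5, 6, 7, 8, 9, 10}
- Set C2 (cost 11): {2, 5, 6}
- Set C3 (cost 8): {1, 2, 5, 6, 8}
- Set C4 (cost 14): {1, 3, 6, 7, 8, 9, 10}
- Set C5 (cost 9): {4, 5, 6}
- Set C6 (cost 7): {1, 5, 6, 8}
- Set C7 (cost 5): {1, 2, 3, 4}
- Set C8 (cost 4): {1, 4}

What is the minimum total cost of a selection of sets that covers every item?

9

C1, C7 together cover every item (C1 ∪ C7 = {1, 2, 3, 4, 5, 6, 7, 8, 9, 10}); total cost 4 + 5 = 9.
No covering selection has total cost below 9.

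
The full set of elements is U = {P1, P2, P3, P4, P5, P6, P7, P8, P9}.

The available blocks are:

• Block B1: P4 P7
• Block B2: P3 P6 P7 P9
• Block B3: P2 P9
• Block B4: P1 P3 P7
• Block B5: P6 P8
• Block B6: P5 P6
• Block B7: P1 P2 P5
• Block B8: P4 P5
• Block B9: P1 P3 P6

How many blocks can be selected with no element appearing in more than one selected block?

B3, B4, B5, B8 are pairwise disjoint (B3={P2,P9}; B4={P1,P3,P7}; B5={P6,P8}; B8={P4,P5}).
Every remaining block overlaps one of these, and no 5 of the listed blocks are pairwise disjoint, so 4 is the maximum.

4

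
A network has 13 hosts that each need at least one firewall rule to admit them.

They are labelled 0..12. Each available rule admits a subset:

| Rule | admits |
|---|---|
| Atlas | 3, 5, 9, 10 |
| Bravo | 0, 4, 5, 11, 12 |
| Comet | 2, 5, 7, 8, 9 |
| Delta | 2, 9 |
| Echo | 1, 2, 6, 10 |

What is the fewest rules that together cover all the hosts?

Take {Atlas, Bravo, Comet, Echo}. Their union is {0, 1, 2, 3, 4, 5, 6, 7, 8, 9, 10, 11, 12}, which is all 13 hosts.
Only Atlas contains 3, so Atlas is forced; the remaining 9 hosts need at least 3 more rules (each remaining rule adds at most 4) — so at least 4 rules are needed, and 4 is optimal.

4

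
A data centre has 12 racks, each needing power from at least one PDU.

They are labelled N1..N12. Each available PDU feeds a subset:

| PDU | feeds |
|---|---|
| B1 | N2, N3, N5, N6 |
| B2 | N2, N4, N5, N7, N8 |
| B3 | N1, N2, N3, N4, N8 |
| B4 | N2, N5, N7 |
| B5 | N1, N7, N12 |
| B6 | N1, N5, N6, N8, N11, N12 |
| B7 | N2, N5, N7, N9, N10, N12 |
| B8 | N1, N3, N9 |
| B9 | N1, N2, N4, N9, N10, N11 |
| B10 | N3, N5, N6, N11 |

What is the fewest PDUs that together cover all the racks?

B3 and B6 and B7 together: B3 ∪ B6 ∪ B7 = {N1, N2, N3, N4, N5, N6, N7, N8, N9, N10, N11, N12} — every rack is covered.
No 2 of the 10 PDUs cover everything (all 45 combinations miss at least one rack), so 3 is optimal.

3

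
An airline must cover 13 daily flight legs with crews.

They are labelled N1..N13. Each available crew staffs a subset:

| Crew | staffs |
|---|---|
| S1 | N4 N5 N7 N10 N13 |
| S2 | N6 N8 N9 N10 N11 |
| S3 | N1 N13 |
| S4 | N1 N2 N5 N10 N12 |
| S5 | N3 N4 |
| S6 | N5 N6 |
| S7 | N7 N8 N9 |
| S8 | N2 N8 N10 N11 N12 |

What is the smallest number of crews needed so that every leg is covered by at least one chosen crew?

Take {S1, S2, S4, S5}. Their union is {N1, N2, N3, N4, N5, N6, N7, N8, N9, N10, N11, N12, N13}, which is all 13 legs.
Only S5 contains N3, so S5 is forced; the remaining 11 legs need at least 3 more crews (each remaining crew adds at most 5) — so at least 4 crews are needed, and 4 is optimal.

4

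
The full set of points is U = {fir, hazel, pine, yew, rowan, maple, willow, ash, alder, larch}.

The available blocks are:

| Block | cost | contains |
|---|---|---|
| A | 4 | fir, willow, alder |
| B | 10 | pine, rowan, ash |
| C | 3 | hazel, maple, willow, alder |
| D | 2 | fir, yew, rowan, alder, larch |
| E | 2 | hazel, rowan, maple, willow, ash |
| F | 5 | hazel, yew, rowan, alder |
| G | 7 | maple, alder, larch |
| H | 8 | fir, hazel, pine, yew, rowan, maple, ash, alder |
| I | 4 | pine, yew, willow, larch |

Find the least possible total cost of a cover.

8

D, E, I together cover every point (D ∪ E ∪ I = {fir, hazel, pine, yew, rowan, maple, willow, ash, alder, larch}); total cost 2 + 2 + 4 = 8.
No covering selection has total cost below 8.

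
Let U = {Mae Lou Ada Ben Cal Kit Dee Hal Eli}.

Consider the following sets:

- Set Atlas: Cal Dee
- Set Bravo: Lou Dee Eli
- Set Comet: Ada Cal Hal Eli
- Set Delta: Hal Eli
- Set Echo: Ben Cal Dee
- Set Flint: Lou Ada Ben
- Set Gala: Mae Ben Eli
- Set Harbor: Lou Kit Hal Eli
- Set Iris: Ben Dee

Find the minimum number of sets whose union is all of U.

Take {Atlas, Flint, Gala, Harbor}. Their union is {Mae, Lou, Ada, Ben, Cal, Kit, Dee, Hal, Eli}, which is all 9 items.
No 3 of the 9 sets cover everything (all 84 combinations miss at least one item), so 4 is optimal.

4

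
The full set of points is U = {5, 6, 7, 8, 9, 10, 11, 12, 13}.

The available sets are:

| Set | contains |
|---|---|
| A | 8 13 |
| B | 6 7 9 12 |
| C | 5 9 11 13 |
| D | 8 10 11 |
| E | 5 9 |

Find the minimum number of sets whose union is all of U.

3

B, C, and D cover everything between them: the union {5, 6, 7, 8, 9, 10, 11, 12, 13} is all of U.
Each set has at most 4 points, and 2·4 = 8 < 9 — so at least 3 sets are needed, and 3 is optimal.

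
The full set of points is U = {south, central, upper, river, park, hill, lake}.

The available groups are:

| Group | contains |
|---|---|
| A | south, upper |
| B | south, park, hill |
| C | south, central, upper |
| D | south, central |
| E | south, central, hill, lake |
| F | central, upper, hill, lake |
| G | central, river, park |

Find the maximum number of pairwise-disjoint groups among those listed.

2

A, G are pairwise disjoint (A={south,upper}; G={central,river,park}).
Every remaining group overlaps one of these, and no 3 of the listed groups are pairwise disjoint, so 2 is the maximum.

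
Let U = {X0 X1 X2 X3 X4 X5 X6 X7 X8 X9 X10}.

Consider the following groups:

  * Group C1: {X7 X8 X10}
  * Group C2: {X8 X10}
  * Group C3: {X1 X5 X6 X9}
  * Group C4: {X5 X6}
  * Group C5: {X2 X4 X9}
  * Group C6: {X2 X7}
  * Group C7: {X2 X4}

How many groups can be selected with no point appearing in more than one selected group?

3

C2, C4, C7 are pairwise disjoint (C2={X8,X10}; C4={X5,X6}; C7={X2,X4}).
Every remaining group overlaps one of these, and no 4 of the listed groups are pairwise disjoint, so 3 is the maximum.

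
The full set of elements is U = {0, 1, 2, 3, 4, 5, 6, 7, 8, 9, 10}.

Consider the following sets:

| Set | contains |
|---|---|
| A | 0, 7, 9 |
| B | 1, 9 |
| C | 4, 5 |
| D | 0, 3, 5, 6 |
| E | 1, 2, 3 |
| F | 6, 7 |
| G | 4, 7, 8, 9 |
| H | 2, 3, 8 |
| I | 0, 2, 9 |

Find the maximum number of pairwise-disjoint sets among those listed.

B, C, F, H are pairwise disjoint (B={1,9}; C={4,5}; F={6,7}; H={2,3,8}).
Every remaining set overlaps one of these, and no 5 of the listed sets are pairwise disjoint, so 4 is the maximum.

4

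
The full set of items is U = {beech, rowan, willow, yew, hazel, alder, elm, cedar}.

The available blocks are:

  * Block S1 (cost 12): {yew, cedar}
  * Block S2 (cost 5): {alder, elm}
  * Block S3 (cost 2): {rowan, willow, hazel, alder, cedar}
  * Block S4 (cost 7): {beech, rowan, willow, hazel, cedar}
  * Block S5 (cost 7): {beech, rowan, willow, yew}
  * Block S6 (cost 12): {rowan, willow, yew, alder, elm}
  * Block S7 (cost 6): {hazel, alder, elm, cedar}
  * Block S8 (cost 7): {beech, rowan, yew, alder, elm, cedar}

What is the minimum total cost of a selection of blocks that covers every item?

9

S3, S8 together cover every item (S3 ∪ S8 = {beech, rowan, willow, yew, hazel, alder, elm, cedar}); total cost 2 + 7 = 9.
No covering selection has total cost below 9.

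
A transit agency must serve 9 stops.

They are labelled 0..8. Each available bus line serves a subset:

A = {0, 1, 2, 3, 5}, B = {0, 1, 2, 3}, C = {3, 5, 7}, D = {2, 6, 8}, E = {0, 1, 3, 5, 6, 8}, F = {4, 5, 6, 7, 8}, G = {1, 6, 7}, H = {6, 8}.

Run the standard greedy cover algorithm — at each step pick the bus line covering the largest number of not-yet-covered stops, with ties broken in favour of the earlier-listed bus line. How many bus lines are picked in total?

3

Greedy: pick E (covers 6 new) → pick F (covers 2 new) → pick A (covers 1 new). Total picks: 3.
(The true minimum cover uses only 2 bus lines, so greedy is not optimal here.)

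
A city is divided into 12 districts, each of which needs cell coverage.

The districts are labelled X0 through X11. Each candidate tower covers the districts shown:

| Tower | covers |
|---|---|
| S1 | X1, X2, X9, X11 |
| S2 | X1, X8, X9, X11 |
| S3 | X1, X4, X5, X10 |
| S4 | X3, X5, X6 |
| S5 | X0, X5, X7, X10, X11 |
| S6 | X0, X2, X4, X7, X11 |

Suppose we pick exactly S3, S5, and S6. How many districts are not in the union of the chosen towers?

4

Union of S3, S5, S6 = {X0, X1, X2, X4, X5, X7, X10, X11}.
Not covered: X3, X6, X8, X9 — 4 districts.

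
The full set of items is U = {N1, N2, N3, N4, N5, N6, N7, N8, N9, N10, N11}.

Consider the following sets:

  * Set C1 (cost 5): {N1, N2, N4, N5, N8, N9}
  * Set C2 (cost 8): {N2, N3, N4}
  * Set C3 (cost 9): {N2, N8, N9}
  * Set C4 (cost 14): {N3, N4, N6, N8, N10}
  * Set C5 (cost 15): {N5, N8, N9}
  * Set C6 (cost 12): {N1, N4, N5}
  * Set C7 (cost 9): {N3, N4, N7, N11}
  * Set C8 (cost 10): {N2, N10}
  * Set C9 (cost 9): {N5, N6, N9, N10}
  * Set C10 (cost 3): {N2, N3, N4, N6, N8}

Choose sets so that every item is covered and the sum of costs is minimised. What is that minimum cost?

C1, C7, C9 together cover every item (C1 ∪ C7 ∪ C9 = {N1, N2, N3, N4, N5, N6, N7, N8, N9, N10, N11}); total cost 5 + 9 + 9 = 23.
The greedy pick C10, C1, C7, C9 costs 26; no covering selection beats 23.

23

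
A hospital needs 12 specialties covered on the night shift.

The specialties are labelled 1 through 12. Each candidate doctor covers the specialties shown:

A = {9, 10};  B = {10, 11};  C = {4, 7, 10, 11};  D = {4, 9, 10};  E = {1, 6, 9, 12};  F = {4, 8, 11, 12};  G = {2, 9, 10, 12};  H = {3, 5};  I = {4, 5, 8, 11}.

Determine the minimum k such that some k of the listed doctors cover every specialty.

Take {C, E, G, H, I}. Their union is {1, 2, 3, 4, 5, 6, 7, 8, 9, 10, 11, 12}, which is all 12 specialties.
No 4 of the 9 doctors cover everything (all 126 combinations miss at least one specialty), so 5 is optimal.

5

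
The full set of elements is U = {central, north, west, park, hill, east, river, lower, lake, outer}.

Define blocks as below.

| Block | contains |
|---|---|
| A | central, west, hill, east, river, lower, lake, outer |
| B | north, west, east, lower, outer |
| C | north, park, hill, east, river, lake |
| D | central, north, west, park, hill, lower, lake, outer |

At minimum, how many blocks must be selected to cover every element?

C and D cover everything between them: the union {central, north, west, park, hill, east, river, lower, lake, outer} is all of U.
No single block has all 10 elements (the largest, A, has 8), so 2 is optimal.

2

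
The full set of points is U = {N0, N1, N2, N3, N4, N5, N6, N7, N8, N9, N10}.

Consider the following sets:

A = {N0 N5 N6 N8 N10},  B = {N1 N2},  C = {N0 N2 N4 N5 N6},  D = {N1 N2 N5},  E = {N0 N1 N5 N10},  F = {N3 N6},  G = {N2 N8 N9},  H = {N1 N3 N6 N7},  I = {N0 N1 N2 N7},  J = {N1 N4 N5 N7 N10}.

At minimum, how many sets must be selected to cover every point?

4

Take {A, F, G, J}. Their union is {N0, N1, N2, N3, N4, N5, N6, N7, N8, N9, N10}, which is all 11 points.
No 3 of the 10 sets cover everything (all 120 combinations miss at least one point), so 4 is optimal.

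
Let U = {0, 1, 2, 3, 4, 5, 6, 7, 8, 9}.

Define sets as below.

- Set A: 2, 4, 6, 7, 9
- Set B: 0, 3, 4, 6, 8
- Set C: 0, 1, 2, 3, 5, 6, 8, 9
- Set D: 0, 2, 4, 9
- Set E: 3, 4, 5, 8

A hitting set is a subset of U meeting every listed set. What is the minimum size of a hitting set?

The 2 items {2, 4} hit every set.
No single item lies in every set, so at least 2 are needed and 2 is optimal.

2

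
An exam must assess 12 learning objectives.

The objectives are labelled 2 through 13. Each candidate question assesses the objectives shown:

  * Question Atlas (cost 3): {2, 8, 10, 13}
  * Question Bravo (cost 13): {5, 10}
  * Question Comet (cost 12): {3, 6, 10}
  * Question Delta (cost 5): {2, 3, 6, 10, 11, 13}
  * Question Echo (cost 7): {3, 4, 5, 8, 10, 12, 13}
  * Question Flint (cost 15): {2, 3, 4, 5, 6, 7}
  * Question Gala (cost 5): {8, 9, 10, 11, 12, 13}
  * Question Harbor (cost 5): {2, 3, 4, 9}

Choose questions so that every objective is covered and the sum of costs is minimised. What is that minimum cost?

20

Flint, Gala together cover every objective (Flint ∪ Gala = {2, 3, 4, 5, 6, 7, 8, 9, 10, 11, 12, 13}); total cost 15 + 5 = 20.
The greedy pick Atlas, Delta, Echo, Gala, Flint costs 35; no covering selection beats 20.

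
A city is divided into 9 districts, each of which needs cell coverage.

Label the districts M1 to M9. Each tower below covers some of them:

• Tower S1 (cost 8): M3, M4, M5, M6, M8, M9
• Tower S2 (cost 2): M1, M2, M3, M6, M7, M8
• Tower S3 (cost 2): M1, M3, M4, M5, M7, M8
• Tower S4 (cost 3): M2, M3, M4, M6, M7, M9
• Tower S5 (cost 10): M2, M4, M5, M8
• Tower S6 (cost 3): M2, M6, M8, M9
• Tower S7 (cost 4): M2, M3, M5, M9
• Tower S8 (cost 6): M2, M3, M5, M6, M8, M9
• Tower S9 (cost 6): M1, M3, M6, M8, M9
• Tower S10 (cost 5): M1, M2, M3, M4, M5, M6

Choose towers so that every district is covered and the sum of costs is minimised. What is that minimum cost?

5

S3, S6 together cover every district (S3 ∪ S6 = {M1, M2, M3, M4, M5, M6, M7, M8, M9}); total cost 2 + 3 = 5.
The greedy pick S2, S3, S4 costs 7; no covering selection beats 5.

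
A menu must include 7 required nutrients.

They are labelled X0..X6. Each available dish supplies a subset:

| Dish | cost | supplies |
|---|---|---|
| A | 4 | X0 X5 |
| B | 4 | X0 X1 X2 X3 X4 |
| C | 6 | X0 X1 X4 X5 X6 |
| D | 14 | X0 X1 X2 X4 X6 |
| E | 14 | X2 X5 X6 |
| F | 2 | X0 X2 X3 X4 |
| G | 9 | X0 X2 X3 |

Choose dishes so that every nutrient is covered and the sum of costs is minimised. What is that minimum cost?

C, F together cover every nutrient (C ∪ F = {X0, X1, X2, X3, X4, X5, X6}); total cost 6 + 2 = 8.
No covering selection has total cost below 8.

8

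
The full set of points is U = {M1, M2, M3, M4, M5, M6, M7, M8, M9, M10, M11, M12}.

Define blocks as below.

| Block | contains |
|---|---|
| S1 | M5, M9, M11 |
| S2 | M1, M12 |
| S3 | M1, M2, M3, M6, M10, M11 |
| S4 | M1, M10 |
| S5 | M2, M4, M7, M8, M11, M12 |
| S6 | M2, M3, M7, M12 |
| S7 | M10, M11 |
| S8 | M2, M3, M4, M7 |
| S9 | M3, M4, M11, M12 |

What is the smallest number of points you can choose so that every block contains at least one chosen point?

3

H = {M1, M2, M11} meets every block (each contains at least one member of H), and |H| = 3.
The blocks S1, S2, S8 are pairwise disjoint, so any hitting set needs a separate point for each — at least 3. Hence 3 is optimal.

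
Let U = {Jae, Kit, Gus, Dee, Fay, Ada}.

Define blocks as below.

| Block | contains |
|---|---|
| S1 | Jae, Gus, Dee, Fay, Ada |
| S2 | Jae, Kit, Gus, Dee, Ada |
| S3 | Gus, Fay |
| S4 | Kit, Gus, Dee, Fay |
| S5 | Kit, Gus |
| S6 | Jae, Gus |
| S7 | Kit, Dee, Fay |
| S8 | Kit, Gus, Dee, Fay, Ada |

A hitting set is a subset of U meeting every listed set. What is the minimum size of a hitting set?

2

H = {Gus, Dee} meets every block (each contains at least one member of H), and |H| = 2.
The blocks S6, S7 are pairwise disjoint, so any hitting set needs a separate item for each — at least 2. Hence 2 is optimal.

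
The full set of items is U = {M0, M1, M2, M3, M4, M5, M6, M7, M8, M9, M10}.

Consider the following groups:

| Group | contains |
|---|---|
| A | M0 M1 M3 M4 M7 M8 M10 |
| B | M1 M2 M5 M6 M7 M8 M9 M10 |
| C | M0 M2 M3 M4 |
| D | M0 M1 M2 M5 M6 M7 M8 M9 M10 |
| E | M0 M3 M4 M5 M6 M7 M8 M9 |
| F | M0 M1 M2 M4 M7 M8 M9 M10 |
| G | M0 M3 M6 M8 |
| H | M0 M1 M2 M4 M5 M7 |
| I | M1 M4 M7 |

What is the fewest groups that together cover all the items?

2

Take {B, C}. Their union is {M0, M1, M2, M3, M4, M5, M6, M7, M8, M9, M10}, which is all 11 items.
No single group has all 11 items (the largest, D, has 9), so 2 is optimal.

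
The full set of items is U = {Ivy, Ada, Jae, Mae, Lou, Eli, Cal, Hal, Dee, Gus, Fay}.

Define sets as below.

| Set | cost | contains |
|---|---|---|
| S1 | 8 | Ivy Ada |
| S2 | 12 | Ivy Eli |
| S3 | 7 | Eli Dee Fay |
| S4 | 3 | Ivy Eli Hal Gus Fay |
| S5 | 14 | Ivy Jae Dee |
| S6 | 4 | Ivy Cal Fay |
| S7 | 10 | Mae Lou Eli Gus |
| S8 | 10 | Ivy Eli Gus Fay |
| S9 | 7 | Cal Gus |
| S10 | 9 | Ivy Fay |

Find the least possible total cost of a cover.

S1, S4, S5, S6, S7 together cover every item (S1 ∪ S4 ∪ S5 ∪ S6 ∪ S7 = {Ivy, Ada, Jae, Mae, Lou, Eli, Cal, Hal, Dee, Gus, Fay}); total cost 8 + 3 + 14 + 4 + 10 = 39.
The greedy pick S4, S6, S7, S3, S1, S5 costs 46; no covering selection beats 39.

39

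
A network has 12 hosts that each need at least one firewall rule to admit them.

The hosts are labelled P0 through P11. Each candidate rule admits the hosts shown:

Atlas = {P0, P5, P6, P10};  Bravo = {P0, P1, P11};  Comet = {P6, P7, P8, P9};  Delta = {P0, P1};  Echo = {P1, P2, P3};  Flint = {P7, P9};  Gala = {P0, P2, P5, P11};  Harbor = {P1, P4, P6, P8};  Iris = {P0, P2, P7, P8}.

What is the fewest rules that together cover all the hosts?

Atlas and Echo and Flint and Gala and Harbor together: Atlas ∪ Echo ∪ Flint ∪ Gala ∪ Harbor = {P0, P1, P2, P3, P4, P5, P6, P7, P8, P9, P10, P11} — every host is covered.
No 4 of the 9 rules cover everything (all 126 combinations miss at least one host), so 5 is optimal.

5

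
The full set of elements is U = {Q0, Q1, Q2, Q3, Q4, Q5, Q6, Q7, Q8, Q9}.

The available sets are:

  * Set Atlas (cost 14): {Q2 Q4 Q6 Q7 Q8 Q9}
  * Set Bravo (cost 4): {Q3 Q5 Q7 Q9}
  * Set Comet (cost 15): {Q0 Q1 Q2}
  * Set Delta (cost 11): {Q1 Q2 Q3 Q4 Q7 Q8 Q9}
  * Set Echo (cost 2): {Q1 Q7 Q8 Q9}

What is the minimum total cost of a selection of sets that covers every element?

33

Atlas, Bravo, Comet together cover every element (Atlas ∪ Bravo ∪ Comet = {Q0, Q1, Q2, Q3, Q4, Q5, Q6, Q7, Q8, Q9}); total cost 14 + 4 + 15 = 33.
The greedy pick Echo, Bravo, Atlas, Comet costs 35; no covering selection beats 33.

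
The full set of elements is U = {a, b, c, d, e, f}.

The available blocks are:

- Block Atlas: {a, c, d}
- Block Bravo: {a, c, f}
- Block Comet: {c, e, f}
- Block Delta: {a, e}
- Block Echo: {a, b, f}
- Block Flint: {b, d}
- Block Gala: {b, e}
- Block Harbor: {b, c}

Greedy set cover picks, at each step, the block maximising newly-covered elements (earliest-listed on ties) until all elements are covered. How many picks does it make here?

3

Greedy: pick Atlas (covers 3 new) → pick Comet (covers 2 new) → pick Echo (covers 1 new). Total picks: 3.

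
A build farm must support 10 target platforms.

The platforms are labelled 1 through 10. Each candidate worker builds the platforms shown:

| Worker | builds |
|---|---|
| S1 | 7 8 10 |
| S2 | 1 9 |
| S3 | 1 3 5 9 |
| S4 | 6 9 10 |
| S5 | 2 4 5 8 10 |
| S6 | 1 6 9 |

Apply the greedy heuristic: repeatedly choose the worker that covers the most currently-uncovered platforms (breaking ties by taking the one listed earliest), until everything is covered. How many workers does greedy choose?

Greedy: pick S5 (covers 5 new) → pick S3 (covers 3 new) → pick S1 (covers 1 new) → pick S4 (covers 1 new). Total picks: 4.

4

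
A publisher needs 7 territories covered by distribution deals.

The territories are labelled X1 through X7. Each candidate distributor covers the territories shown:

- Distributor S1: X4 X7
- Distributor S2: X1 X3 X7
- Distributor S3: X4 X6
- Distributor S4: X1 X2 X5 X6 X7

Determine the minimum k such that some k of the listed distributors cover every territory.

3

Take {S1, S2, S4}. Their union is {X1, X2, X3, X4, X5, X6, X7}, which is all 7 territories.
Only S4 contains X2, so S4 is forced; the remaining 2 territories need at least 2 more distributors (each remaining distributor adds at most 1) — so at least 3 distributors are needed, and 3 is optimal.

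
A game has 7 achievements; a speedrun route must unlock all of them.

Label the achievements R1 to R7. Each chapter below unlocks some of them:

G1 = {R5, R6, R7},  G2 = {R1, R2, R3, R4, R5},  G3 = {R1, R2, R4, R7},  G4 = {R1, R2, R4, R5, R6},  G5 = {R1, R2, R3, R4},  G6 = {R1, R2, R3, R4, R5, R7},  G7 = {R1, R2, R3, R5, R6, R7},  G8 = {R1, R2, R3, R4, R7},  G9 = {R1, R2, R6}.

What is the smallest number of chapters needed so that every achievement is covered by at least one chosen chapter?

Take {G3, G7}. Their union is {R1, R2, R3, R4, R5, R6, R7}, which is all 7 achievements.
No single chapter has all 7 achievements (the largest, G6, has 6), so 2 is optimal.

2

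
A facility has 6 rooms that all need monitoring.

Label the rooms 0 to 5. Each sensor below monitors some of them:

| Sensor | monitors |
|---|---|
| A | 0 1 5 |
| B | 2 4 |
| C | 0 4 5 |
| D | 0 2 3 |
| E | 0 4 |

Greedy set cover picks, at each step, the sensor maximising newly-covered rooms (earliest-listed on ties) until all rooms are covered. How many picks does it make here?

3

Greedy: pick A (covers 3 new) → pick B (covers 2 new) → pick D (covers 1 new). Total picks: 3.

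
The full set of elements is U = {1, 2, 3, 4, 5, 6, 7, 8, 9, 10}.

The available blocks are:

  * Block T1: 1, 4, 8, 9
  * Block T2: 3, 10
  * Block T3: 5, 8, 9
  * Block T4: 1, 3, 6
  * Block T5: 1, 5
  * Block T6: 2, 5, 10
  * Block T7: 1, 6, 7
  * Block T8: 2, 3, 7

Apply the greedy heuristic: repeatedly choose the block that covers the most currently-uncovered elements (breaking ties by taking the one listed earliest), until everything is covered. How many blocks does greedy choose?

4

Greedy: pick T1 (covers 4 new) → pick T6 (covers 3 new) → pick T4 (covers 2 new) → pick T7 (covers 1 new). Total picks: 4.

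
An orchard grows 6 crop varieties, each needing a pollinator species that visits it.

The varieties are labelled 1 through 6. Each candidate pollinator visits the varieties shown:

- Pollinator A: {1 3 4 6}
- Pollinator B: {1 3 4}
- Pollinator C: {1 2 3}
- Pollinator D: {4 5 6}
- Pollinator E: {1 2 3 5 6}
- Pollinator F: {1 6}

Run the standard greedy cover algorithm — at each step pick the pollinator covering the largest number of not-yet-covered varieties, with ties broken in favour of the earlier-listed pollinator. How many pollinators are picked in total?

2

Greedy: pick E (covers 5 new) → pick A (covers 1 new). Total picks: 2.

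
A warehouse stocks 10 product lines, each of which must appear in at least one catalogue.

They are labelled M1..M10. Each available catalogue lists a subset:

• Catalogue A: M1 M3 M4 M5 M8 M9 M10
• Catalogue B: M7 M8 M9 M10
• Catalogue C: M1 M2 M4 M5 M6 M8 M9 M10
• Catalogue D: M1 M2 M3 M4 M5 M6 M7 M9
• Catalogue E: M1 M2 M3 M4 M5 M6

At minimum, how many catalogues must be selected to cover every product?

Take {B, D}. Their union is {M1, M2, M3, M4, M5, M6, M7, M8, M9, M10}, which is all 10 products.
No single catalogue has all 10 products (the largest, C, has 8), so 2 is optimal.

2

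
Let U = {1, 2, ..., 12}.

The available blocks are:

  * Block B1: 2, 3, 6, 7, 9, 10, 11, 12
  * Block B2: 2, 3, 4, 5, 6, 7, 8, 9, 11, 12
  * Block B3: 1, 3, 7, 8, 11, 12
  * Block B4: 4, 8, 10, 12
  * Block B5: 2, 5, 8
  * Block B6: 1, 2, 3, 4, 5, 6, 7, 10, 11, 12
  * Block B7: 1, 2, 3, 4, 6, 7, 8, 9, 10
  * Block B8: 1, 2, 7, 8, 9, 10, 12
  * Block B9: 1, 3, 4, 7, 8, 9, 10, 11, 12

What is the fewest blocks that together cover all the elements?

2

B2 and B8 cover everything between them: the union {1, 2, 3, 4, 5, 6, 7, 8, 9, 10, 11, 12} is all of U.
No single block has all 12 elements (the largest, B2, has 10), so 2 is optimal.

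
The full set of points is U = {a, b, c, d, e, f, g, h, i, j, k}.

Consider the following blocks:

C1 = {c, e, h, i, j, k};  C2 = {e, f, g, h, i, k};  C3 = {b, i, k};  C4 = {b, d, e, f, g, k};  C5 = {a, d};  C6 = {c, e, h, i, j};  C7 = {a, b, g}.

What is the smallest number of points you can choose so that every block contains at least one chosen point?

T = {a, b, i} meets every block (each contains at least one member of T), and |T| = 3.
No choice of 2 points meets every block, so 3 is the minimum.

3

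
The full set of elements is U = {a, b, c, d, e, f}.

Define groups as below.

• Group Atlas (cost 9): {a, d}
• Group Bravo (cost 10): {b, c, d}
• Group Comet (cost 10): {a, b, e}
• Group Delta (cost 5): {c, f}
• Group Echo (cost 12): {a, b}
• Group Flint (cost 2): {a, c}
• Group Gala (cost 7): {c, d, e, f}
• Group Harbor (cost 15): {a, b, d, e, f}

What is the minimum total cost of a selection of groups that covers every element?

Flint, Harbor together cover every element (Flint ∪ Harbor = {a, b, c, d, e, f}); total cost 2 + 15 = 17.
The greedy pick Flint, Gala, Bravo costs 19; no covering selection beats 17.

17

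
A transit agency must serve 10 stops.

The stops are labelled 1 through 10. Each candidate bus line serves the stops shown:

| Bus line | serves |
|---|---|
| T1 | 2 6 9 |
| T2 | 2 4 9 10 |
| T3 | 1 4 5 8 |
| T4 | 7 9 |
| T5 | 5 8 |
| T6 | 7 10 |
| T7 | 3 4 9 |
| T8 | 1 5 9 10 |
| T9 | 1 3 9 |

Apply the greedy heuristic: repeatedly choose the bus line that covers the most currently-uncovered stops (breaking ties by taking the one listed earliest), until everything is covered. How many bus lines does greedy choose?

5

Greedy: pick T2 (covers 4 new) → pick T3 (covers 3 new) → pick T1 (covers 1 new) → pick T4 (covers 1 new) → pick T7 (covers 1 new). Total picks: 5.
(The true minimum cover uses only 4 bus lines, so greedy is not optimal here.)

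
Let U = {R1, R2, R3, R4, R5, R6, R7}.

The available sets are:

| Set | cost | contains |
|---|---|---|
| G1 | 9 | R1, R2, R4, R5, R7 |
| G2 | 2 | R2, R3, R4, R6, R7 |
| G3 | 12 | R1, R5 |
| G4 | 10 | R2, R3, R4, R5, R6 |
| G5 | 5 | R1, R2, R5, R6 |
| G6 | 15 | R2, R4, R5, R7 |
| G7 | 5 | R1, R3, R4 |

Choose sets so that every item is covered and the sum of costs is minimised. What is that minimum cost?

7

G2, G5 together cover every item (G2 ∪ G5 = {R1, R2, R3, R4, R5, R6, R7}); total cost 2 + 5 = 7.
No covering selection has total cost below 7.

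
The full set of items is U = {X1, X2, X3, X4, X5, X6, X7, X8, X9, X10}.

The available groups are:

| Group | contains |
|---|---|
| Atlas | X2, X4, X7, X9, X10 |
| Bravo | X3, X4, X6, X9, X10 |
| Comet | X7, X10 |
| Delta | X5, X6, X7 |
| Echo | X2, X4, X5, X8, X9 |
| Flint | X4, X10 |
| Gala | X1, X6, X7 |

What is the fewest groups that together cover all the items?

Take {Bravo, Echo, Gala}. Their union is {X1, X2, X3, X4, X5, X6, X7, X8, X9, X10}, which is all 10 items.
Only Gala contains X1, so Gala is forced; the remaining 7 items need at least 2 more groups (each remaining group adds at most 5) — so at least 3 groups are needed, and 3 is optimal.

3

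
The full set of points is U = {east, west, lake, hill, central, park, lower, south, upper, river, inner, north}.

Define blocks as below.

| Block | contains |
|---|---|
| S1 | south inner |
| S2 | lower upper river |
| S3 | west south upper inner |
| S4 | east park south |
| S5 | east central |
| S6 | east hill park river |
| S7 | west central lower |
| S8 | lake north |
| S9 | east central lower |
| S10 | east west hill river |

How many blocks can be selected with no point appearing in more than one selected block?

4

S1, S6, S7, S8 are pairwise disjoint (S1={south,inner}; S6={east,hill,park,river}; S7={west,central,lower}; S8={lake,north}).
Every remaining block overlaps one of these, and no 5 of the listed blocks are pairwise disjoint, so 4 is the maximum.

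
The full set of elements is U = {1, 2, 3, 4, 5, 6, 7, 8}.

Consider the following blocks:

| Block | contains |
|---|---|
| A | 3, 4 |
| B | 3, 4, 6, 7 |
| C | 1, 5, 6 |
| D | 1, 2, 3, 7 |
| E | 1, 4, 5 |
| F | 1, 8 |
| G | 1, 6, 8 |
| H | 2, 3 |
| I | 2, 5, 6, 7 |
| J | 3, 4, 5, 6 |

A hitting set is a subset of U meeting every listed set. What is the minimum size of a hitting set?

3

Take T = {3, 5, 8}. Each listed block contains at least one of these, so T is a hitting set of size 3.
The blocks A, F, I are pairwise disjoint, so any hitting set needs a separate element for each — at least 3. Hence 3 is optimal.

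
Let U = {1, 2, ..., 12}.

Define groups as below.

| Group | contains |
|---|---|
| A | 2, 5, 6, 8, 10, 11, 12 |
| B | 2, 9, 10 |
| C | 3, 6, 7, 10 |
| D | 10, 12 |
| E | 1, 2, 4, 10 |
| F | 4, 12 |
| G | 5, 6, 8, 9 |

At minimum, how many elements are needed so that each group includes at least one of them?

The 3 elements {4, 6, 10} hit every group.
No choice of 2 elements meets every group, so 3 is the minimum.

3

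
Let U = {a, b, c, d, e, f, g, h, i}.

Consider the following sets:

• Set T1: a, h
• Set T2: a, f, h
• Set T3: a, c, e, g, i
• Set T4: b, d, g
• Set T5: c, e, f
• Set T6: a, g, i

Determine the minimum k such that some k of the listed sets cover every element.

3

T2, T3, and T4 cover everything between them: the union {a, b, c, d, e, f, g, h, i} is all of U.
Only T4 contains b, so T4 is forced; the remaining 6 elements need at least 2 more sets (each remaining set adds at most 4) — so at least 3 sets are needed, and 3 is optimal.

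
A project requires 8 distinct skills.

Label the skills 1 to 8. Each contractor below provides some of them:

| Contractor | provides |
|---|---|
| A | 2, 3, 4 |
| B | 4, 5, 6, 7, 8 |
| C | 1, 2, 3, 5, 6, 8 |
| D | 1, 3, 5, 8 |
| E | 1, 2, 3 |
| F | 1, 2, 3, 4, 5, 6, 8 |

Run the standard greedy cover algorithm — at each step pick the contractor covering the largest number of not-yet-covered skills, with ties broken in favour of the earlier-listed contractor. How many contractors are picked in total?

2

Greedy: pick F (covers 7 new) → pick B (covers 1 new). Total picks: 2.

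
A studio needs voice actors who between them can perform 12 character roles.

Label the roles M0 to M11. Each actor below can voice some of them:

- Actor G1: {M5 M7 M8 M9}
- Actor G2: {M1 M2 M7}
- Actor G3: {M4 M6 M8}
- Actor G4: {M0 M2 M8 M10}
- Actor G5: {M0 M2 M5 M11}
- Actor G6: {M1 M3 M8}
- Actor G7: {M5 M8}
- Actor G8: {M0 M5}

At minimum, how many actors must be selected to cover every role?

Take {G1, G3, G4, G5, G6}. Their union is {M0, M1, M2, M3, M4, M5, M6, M7, M8, M9, M10, M11}, which is all 12 roles.
No 4 of the 8 actors cover everything (all 70 combinations miss at least one role), so 5 is optimal.

5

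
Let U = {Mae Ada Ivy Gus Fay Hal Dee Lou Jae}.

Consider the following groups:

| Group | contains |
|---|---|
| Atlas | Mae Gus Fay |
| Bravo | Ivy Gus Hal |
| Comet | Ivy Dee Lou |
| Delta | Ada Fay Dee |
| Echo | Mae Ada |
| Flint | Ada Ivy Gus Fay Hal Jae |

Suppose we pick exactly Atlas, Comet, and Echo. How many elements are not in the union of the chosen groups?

Union of Atlas, Comet, Echo = {Mae, Ada, Ivy, Gus, Fay, Dee, Lou}.
Not covered: Hal, Jae — 2 elements.

2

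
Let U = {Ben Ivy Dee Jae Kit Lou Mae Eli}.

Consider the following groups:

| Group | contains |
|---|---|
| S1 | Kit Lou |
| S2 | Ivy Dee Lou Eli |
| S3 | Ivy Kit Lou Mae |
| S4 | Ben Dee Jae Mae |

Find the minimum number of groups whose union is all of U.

3

S1, S2, and S4 cover everything between them: the union {Ben, Ivy, Dee, Jae, Kit, Lou, Mae, Eli} is all of U.
Only S4 contains Ben, so S4 is forced; the remaining 4 elements need at least 2 more groups (each remaining group adds at most 3) — so at least 3 groups are needed, and 3 is optimal.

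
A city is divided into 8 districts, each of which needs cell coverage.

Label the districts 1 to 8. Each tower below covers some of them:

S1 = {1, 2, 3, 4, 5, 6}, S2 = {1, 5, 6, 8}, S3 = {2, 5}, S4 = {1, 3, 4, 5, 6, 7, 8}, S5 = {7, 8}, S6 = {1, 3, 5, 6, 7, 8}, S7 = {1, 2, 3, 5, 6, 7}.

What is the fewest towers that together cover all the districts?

S4 and S7 together: S4 ∪ S7 = {1, 2, 3, 4, 5, 6, 7, 8} — every district is covered.
No single tower has all 8 districts (the largest, S4, has 7), so 2 is optimal.

2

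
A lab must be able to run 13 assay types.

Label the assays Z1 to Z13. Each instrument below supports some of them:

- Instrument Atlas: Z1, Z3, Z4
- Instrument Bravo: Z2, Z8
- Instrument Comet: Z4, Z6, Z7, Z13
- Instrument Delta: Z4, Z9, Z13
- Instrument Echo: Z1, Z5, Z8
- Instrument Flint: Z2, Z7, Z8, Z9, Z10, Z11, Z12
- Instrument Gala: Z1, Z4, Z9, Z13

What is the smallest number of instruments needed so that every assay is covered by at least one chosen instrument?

Atlas and Comet and Echo and Flint together: Atlas ∪ Comet ∪ Echo ∪ Flint = {Z1, Z2, Z3, Z4, Z5, Z6, Z7, Z8, Z9, Z10, Z11, Z12, Z13} — every assay is covered.
No 3 of the 7 instruments cover everything (all 35 combinations miss at least one assay), so 4 is optimal.

4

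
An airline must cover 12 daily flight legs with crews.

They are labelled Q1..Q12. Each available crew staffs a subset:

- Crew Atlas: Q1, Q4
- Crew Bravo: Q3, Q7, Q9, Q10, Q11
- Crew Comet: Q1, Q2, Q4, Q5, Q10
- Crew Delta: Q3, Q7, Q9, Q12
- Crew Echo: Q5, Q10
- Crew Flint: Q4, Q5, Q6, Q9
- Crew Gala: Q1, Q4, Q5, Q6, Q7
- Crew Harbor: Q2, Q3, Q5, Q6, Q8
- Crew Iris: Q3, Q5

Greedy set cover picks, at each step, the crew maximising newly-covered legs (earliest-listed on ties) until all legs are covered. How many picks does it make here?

Greedy: pick Bravo (covers 5 new) → pick Comet (covers 4 new) → pick Harbor (covers 2 new) → pick Delta (covers 1 new). Total picks: 4.

4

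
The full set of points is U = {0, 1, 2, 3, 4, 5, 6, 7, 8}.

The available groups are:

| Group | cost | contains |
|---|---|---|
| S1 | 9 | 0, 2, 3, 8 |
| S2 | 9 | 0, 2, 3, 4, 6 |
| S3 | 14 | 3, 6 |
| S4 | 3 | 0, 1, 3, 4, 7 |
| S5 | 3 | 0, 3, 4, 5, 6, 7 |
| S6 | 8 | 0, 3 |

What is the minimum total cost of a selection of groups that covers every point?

15

S1, S4, S5 together cover every point (S1 ∪ S4 ∪ S5 = {0, 1, 2, 3, 4, 5, 6, 7, 8}); total cost 9 + 3 + 3 = 15.
No covering selection has total cost below 15.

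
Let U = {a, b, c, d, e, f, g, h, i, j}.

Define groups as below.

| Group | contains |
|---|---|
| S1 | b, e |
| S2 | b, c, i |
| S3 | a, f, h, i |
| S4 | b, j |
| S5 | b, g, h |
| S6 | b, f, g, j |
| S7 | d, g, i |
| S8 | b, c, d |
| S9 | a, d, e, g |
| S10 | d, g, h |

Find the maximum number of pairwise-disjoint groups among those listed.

S1, S3 are pairwise disjoint (S1={b,e}; S3={a,f,h,i}).
Every remaining group overlaps one of these, and no 3 of the listed groups are pairwise disjoint, so 2 is the maximum.

2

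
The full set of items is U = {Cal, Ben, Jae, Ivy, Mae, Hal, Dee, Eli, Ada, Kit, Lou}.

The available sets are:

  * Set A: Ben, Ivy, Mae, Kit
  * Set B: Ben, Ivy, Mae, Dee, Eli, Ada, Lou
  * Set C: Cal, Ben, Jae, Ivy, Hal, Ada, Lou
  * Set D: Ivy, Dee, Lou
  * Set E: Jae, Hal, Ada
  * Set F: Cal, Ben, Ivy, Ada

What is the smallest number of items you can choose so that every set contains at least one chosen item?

H = {Jae, Ivy} meets every set (each contains at least one member of H), and |H| = 2.
The sets D, E are pairwise disjoint, so any hitting set needs a separate item for each — at least 2. Hence 2 is optimal.

2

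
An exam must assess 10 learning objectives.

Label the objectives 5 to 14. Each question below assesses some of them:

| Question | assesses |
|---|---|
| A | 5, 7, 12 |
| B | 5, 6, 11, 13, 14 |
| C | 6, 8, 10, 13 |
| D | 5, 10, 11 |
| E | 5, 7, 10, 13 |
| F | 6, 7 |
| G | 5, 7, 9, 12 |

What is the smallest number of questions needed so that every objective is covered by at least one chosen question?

3

Take {B, C, G}. Their union is {5, 6, 7, 8, 9, 10, 11, 12, 13, 14}, which is all 10 objectives.
Only C contains 8, so C is forced; the remaining 6 objectives need at least 2 more questions (each remaining question adds at most 4) — so at least 3 questions are needed, and 3 is optimal.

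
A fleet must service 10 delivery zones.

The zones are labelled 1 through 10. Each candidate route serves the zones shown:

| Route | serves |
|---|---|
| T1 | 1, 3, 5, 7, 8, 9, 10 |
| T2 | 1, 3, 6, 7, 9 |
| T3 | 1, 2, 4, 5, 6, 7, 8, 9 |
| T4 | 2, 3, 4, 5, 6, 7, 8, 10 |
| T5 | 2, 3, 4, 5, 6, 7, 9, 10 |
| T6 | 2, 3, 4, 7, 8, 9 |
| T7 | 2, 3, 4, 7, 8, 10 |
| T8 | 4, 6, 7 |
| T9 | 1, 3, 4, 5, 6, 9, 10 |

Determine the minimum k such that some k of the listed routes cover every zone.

T6 and T9 together: T6 ∪ T9 = {1, 2, 3, 4, 5, 6, 7, 8, 9, 10} — every zone is covered.
No single route has all 10 zones (the largest, T3, has 8), so 2 is optimal.

2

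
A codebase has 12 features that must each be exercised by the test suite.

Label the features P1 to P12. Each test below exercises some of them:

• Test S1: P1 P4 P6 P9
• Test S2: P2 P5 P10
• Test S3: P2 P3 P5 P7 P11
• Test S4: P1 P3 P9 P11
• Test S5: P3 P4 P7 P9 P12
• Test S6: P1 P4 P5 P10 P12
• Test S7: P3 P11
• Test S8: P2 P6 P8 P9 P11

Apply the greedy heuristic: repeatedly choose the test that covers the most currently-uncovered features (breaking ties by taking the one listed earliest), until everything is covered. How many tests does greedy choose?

Greedy: pick S3 (covers 5 new) → pick S1 (covers 4 new) → pick S6 (covers 2 new) → pick S8 (covers 1 new). Total picks: 4.
(The true minimum cover uses only 3 tests, so greedy is not optimal here.)

4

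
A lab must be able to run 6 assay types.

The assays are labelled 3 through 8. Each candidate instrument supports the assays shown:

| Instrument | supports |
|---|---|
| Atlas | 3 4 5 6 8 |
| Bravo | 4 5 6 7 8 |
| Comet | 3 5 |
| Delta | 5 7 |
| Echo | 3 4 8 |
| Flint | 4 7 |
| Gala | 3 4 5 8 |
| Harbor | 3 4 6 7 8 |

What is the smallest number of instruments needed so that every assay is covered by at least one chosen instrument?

Atlas and Harbor together: Atlas ∪ Harbor = {3, 4, 5, 6, 7, 8} — every assay is covered.
No single instrument has all 6 assays (the largest, Atlas, has 5), so 2 is optimal.

2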